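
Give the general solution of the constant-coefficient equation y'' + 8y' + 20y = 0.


Characteristic equation: r² + 8r + 20 = 0.
Discriminant is negative; roots r = -4 ± 2i (complex conjugate pair).
General solution uses e^(α x)(C₁ cos(β x) + C₂ sin(β x)): y = e^(-4x)(C₁cos(2x) + C₂sin(2x)).


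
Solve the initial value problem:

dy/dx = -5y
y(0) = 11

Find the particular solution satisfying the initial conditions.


General solution of y' = -5y is y = Ce^(-5x).
Apply y(0) = 11: C = 11.
Particular solution: y = 11e^(-5x).


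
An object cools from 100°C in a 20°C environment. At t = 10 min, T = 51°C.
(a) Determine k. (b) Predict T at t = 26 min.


Newton's law: T(t) = T_a + (T₀ - T_a)e^(-kt).
(a) Use T(10) = 51: (51 - 20)/(100 - 20) = e^(-k·10), so k = -ln(0.388)/10 ≈ 0.0948.
(b) Apply k to t = 26: T(26) = 20 + (80)e^(-2.465) ≈ 26.8°C.


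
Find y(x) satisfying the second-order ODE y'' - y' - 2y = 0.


Characteristic equation: r² - r - 2 = 0.
Factor: (r + 1)(r - 2) = 0 ⇒ r = -1, 2 (distinct real).
General solution: y = C₁e^(-x) + C₂e^(2x).


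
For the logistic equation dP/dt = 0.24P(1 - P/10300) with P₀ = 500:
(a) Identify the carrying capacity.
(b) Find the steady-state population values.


Logistic ODE dP/dt = 0.24P(1 - P/10300) has equilibria where dP/dt = 0, i.e. P = 0 or P = 10300.
The coefficient (1 - P/K) = 0 when P = K, identifying K = 10300 as the carrying capacity.
(a) K = 10300; (b) equilibria P = 0 and P = 10300.


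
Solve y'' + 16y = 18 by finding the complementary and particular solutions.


Homogeneous part: r² + 16 = 0 ⇒ r = ±4i, so y_h = C₁cos(4x) + C₂sin(4x).
Try constant y_p = A; plug in: 16A = 18 ⇒ A = 9/8.
General solution: y = C₁cos(4x) + C₂sin(4x) + 9/8.


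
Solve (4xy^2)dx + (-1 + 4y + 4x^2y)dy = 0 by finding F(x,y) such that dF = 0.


Check exactness: ∂M/∂y = 8xy and ∂N/∂x = 8xy; equal, so the equation is exact.
Integrate M with respect to x (treating y as constant): ∫M dx = 2x^2y^2 + h(y).
Differentiate w.r.t. y and set equal to N: the x-dependent terms already match, leaving h'(y) = -1 + 4y. Integrate: h(y) = -y + 2y^2.
So F(x,y) = -y + 2y^2 + 2x^2y^2.
General solution: -y + 2y^2 + 2x^2y^2 = C.


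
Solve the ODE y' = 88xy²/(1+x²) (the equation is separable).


Separate: dy/y² = 88x/(1+x²) dx.
Integrate LHS: ∫ dy/y² = -1/y.
Integrate RHS via u = 1+x²: 44ln(1+x²) + C.
Result: -1/y = 44ln(1+x²) + C.


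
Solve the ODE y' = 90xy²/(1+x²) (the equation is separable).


Separate: dy/y² = 90x/(1+x²) dx.
Integrate LHS: ∫ dy/y² = -1/y.
Integrate RHS via u = 1+x²: 45ln(1+x²) + C.
Result: -1/y = 45ln(1+x²) + C.


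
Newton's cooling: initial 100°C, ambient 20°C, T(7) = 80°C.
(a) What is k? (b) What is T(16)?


Newton's law: T(t) = T_a + (T₀ - T_a)e^(-kt).
(a) Use T(7) = 80: (80 - 20)/(100 - 20) = e^(-k·7), so k = -ln(0.750)/7 ≈ 0.0411.
(b) Apply k to t = 16: T(16) = 20 + (80)e^(-0.658) ≈ 61.4°C.


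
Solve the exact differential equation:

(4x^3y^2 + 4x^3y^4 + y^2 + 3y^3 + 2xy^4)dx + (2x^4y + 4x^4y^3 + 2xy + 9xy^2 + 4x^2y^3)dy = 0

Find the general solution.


Check exactness: ∂M/∂y = 8x^3y + 16x^3y^3 + 2y + 9y^2 + 8xy^3 and ∂N/∂x = 8x^3y + 16x^3y^3 + 2y + 9y^2 + 8xy^3; equal, so the equation is exact.
Integrate M with respect to x (treating y as constant): ∫M dx = x^4y^2 + x^4y^4 + xy^2 + 3xy^3 + x^2y^4 + h(y).
Differentiate w.r.t. y and set equal to N: all terms match, so h'(y) = 0 and h is a constant absorbed into C.
General solution: x^4y^2 + x^4y^4 + xy^2 + 3xy^3 + x^2y^4 = C.


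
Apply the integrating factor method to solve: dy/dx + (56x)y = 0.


P(x) = 56x ⇒ μ = e^(28x²).
Q(x) = 0 so μ y is constant: y = Ce^(-28x²).


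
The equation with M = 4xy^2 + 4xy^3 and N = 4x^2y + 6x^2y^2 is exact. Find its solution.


Check exactness: ∂M/∂y = 8xy + 12xy^2 and ∂N/∂x = 8xy + 12xy^2; equal, so the equation is exact.
Integrate M with respect to x (treating y as constant): ∫M dx = 2x^2y^2 + 2x^2y^3 + h(y).
Differentiate w.r.t. y and set equal to N: all terms match, so h'(y) = 0 and h is a constant absorbed into C.
General solution: 2x^2y^2 + 2x^2y^3 = C.


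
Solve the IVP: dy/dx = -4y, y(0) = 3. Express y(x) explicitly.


General solution of y' = -4y is y = Ce^(-4x).
Apply y(0) = 3: C = 3.
Particular solution: y = 3e^(-4x).


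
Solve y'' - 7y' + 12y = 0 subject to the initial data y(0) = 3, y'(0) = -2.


Characteristic roots of r² - 7r + 12 = 0 are 4, 3.
General solution y = c₁ e^(4x) + c₂ e^(3x).
Apply y(0) = 3: c₁ + c₂ = 3. Apply y'(0) = -2: 4 c₁ + 3 c₂ = -2.
Solve: c₁ = -11, c₂ = 14.
Particular solution: y = -11e^(4x) + 14e^(3x).


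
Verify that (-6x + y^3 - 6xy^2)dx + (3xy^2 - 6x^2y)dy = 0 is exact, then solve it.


Check exactness: ∂M/∂y = 3y^2 - 12xy and ∂N/∂x = 3y^2 - 12xy; equal, so the equation is exact.
Integrate M with respect to x (treating y as constant): ∫M dx = -3x^2 + xy^3 - 3x^2y^2 + h(y).
Differentiate w.r.t. y and set equal to N: all terms match, so h'(y) = 0 and h is a constant absorbed into C.
General solution: -3x^2 + xy^3 - 3x^2y^2 = C.


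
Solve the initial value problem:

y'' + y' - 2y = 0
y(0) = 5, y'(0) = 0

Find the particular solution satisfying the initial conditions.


Characteristic roots of r² + r - 2 = 0 are -2, 1.
General solution y = c₁ e^(-2x) + c₂ e^(x).
Apply y(0) = 5: c₁ + c₂ = 5. Apply y'(0) = 0: -2 c₁ + 1 c₂ = 0.
Solve: c₁ = 5/3, c₂ = 10/3.
Particular solution: y = (5/3)e^(-2x) + (10/3)e^(x).


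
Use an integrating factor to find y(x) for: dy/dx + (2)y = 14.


P(x) = 2, Q(x) = 14; integrating factor μ = e^(2x).
(μ y)' = 14e^(2x) ⇒ μ y = 7e^(2x) + C.
Divide by μ: y = 7 + Ce^(-2x).


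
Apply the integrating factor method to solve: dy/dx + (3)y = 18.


P(x) = 3, Q(x) = 18; integrating factor μ = e^(3x).
(μ y)' = 18e^(3x) ⇒ μ y = 6e^(3x) + C.
Divide by μ: y = 6 + Ce^(-3x).


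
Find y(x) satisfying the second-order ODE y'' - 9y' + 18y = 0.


Characteristic equation: r² - 9r + 18 = 0.
Factor: (r - 6)(r - 3) = 0 ⇒ r = 6, 3 (distinct real).
General solution: y = C₁e^(6x) + C₂e^(3x).


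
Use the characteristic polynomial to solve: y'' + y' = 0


Characteristic equation: r² + r = 0.
Factor: (r + 1)(r - 0) = 0 ⇒ r = -1, 0 (distinct real).
General solution: y = C₁e^(-x) + C₂.


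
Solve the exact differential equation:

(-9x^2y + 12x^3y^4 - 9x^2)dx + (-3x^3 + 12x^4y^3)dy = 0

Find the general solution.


Check exactness: ∂M/∂y = -9x^2 + 48x^3y^3 and ∂N/∂x = -9x^2 + 48x^3y^3; equal, so the equation is exact.
Integrate M with respect to x (treating y as constant): ∫M dx = -3x^3y + 3x^4y^4 - 3x^3 + h(y).
Differentiate w.r.t. y and set equal to N: all terms match, so h'(y) = 0 and h is a constant absorbed into C.
General solution: -3x^3y + 3x^4y^4 - 3x^3 = C.


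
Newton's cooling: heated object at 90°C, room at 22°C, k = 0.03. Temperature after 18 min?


Newton's law: dT/dt = -k(T - T_a) has solution T(t) = T_a + (T₀ - T_a)e^(-kt).
Plug in T_a = 22, T₀ = 90, k = 0.03, t = 18: T(18) = 22 + (68)e^(-0.54) ≈ 61.6°C.


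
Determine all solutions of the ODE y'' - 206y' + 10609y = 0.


Characteristic equation: r² - 206r + 10609 = 0, i.e. (r - 103)² = 0.
Repeated root r = 103; include an x factor for the second linearly independent solution.
General solution: y = (C₁ + C₂x)e^(103x).


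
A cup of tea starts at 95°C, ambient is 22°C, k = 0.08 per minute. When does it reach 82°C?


From T(t) = T_a + (T₀ - T_a)e^(-kt), set T(t) = 82:
(82 - 22) / (95 - 22) = e^(-0.08t), so t = -ln(0.822)/0.08 ≈ 2.5 minutes.


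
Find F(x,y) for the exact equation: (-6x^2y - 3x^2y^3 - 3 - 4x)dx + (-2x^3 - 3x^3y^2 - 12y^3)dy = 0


Check exactness: ∂M/∂y = -6x^2 - 9x^2y^2 and ∂N/∂x = -6x^2 - 9x^2y^2; equal, so the equation is exact.
Integrate M with respect to x (treating y as constant): ∫M dx = -2x^3y - x^3y^3 - 3x - 2x^2 + h(y).
Differentiate w.r.t. y and set equal to N: the x-dependent terms already match, leaving h'(y) = -12y^3. Integrate: h(y) = -3y^4.
So F(x,y) = -2x^3y - x^3y^3 - 3y^4 - 3x - 2x^2.
General solution: -2x^3y - x^3y^3 - 3y^4 - 3x - 2x^2 = C.


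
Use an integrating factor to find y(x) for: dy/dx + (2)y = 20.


P(x) = 2, Q(x) = 20; integrating factor μ = e^(2x).
(μ y)' = 20e^(2x) ⇒ μ y = 10e^(2x) + C.
Divide by μ: y = 10 + Ce^(-2x).


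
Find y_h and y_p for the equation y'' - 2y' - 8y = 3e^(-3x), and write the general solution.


Characteristic roots of r² - 2r - 8 = 0 are -2, 4.
y_h = C₁e^(-2x) + C₂e^(4x).
Forcing exponent -3 is not a characteristic root; try y_p = Ae^(-3x).
Substitute: A·(9 + (-2)·-3 + (-8)) = A·7 = 3, so A = 3/7.
General solution: y = C₁e^(-2x) + C₂e^(4x) + (3/7)e^(-3x).


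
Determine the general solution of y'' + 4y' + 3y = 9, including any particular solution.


Characteristic roots of r² + 4r + 3 = 0 are -1, -3.
y_h = C₁e^(-x) + C₂e^(-3x).
Constant forcing; try y_p = A. Then 3A = 9 ⇒ A = 3.
General solution: y = C₁e^(-x) + C₂e^(-3x) + 3.


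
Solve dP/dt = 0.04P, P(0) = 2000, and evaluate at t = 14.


The ODE dP/dt = 0.04P has solution P(t) = P(0)e^(0.04t).
Substitute P(0) = 2000 and t = 14: P(14) = 2000 e^(0.56) ≈ 3501.


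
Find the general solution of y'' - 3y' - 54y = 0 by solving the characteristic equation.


Characteristic equation: r² - 3r - 54 = 0.
Factor: (r - 9)(r + 6) = 0 ⇒ r = 9, -6 (distinct real).
General solution: y = C₁e^(9x) + C₂e^(-6x).


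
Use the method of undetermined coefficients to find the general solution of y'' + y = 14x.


Homogeneous: r² + 1 = 0 ⇒ r = ±1i, y_h = C₁cos(x) + C₂sin(x).
Polynomial forcing; try y_p = Ax + B. Then y_p'' + 1 y_p = 1(Ax + B) = 14x, so B = 0 and A = 14.
General solution: y = C₁cos(x) + C₂sin(x) + 14x.


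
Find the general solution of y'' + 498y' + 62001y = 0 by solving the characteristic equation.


Characteristic equation: r² + 498r + 62001 = 0, i.e. (r + 249)² = 0.
Repeated root r = -249; include an x factor for the second linearly independent solution.
General solution: y = (C₁ + C₂x)e^(-249x).


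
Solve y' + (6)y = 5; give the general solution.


P(x) = 6, Q(x) = 5; integrating factor μ = e^(6x).
(μ y)' = 5e^(6x) ⇒ μ y = (5/6)e^(6x) + C.
Divide by μ: y = 5/6 + Ce^(-6x).


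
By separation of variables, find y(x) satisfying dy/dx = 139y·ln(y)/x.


Separate: dy/[y ln(y)] = 139 dx/x.
Substitute u = ln(y): du/u = 139 dx/x.
Integrate: ln|ln(y)| = 139ln|x| + C₀, hence ln(y) = C·x^139.


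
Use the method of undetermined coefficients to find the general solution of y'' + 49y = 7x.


Homogeneous: r² + 49 = 0 ⇒ r = ±7i, y_h = C₁cos(7x) + C₂sin(7x).
Polynomial forcing; try y_p = Ax + B. Then y_p'' + 49 y_p = 49(Ax + B) = 7x, so B = 0 and A = 1/7.
General solution: y = C₁cos(7x) + C₂sin(7x) + (1/7)x.


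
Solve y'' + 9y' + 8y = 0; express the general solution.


Characteristic equation: r² + 9r + 8 = 0.
Factor: (r + 1)(r + 8) = 0 ⇒ r = -1, -8 (distinct real).
General solution: y = C₁e^(-x) + C₂e^(-8x).


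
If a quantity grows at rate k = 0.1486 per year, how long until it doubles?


Exponential growth: P(t) = P₀ e^(0.1486t). Set P(t)/P₀ = 2: e^(0.1486t) = 2.
Solve: t = ln(2)/0.1486 ≈ 4.66 years.


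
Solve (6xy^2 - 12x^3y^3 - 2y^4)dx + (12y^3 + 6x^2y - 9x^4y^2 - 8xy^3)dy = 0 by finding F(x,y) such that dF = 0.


Check exactness: ∂M/∂y = 12xy - 36x^3y^2 - 8y^3 and ∂N/∂x = 12xy - 36x^3y^2 - 8y^3; equal, so the equation is exact.
Integrate M with respect to x (treating y as constant): ∫M dx = 3x^2y^2 - 3x^4y^3 - 2xy^4 + h(y).
Differentiate w.r.t. y and set equal to N: the x-dependent terms already match, leaving h'(y) = 12y^3. Integrate: h(y) = 3y^4.
So F(x,y) = 3y^4 + 3x^2y^2 - 3x^4y^3 - 2xy^4.
General solution: 3y^4 + 3x^2y^2 - 3x^4y^3 - 2xy^4 = C.


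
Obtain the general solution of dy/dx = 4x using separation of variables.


Integrate both sides with respect to x: y = ∫ 4x dx = 2x^2 + C.


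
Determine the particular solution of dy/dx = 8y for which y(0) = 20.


General solution of y' = 8y is y = Ce^(8x).
Apply y(0) = 20: C = 20.
Particular solution: y = 20e^(8x).


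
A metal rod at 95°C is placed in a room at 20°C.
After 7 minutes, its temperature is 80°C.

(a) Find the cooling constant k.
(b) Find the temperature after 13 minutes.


Newton's law: T(t) = T_a + (T₀ - T_a)e^(-kt).
(a) Use T(7) = 80: (80 - 20)/(95 - 20) = e^(-k·7), so k = -ln(0.800)/7 ≈ 0.0319.
(b) Apply k to t = 13: T(13) = 20 + (75)e^(-0.414) ≈ 69.6°C.


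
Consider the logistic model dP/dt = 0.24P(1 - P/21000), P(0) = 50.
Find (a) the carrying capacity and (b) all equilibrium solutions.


Logistic ODE dP/dt = 0.24P(1 - P/21000) has equilibria where dP/dt = 0, i.e. P = 0 or P = 21000.
The coefficient (1 - P/K) = 0 when P = K, identifying K = 21000 as the carrying capacity.
(a) K = 21000; (b) equilibria P = 0 and P = 21000.


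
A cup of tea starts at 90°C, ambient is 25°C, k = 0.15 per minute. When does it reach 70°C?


From T(t) = T_a + (T₀ - T_a)e^(-kt), set T(t) = 70:
(70 - 25) / (90 - 25) = e^(-0.15t), so t = -ln(0.692)/0.15 ≈ 2.5 minutes.


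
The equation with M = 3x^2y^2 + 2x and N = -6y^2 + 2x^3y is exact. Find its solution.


Check exactness: ∂M/∂y = 6x^2y and ∂N/∂x = 6x^2y; equal, so the equation is exact.
Integrate M with respect to x (treating y as constant): ∫M dx = x^3y^2 + x^2 + h(y).
Differentiate w.r.t. y and set equal to N: the x-dependent terms already match, leaving h'(y) = -6y^2. Integrate: h(y) = -2y^3.
So F(x,y) = -2y^3 + x^3y^2 + x^2.
General solution: -2y^3 + x^3y^2 + x^2 = C.


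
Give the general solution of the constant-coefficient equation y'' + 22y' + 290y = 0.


Characteristic equation: r² + 22r + 290 = 0.
Discriminant is negative; roots r = -11 ± 13i (complex conjugate pair).
General solution uses e^(α x)(C₁ cos(β x) + C₂ sin(β x)): y = e^(-11x)(C₁cos(13x) + C₂sin(13x)).


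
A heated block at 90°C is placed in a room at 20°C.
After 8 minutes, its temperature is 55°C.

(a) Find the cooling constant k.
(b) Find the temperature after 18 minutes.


Newton's law: T(t) = T_a + (T₀ - T_a)e^(-kt).
(a) Use T(8) = 55: (55 - 20)/(90 - 20) = e^(-k·8), so k = -ln(0.500)/8 ≈ 0.0866.
(b) Apply k to t = 18: T(18) = 20 + (70)e^(-1.560) ≈ 34.7°C.


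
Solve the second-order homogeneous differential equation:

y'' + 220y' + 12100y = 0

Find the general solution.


Characteristic equation: r² + 220r + 12100 = 0, i.e. (r + 110)² = 0.
Repeated root r = -110; include an x factor for the second linearly independent solution.
General solution: y = (C₁ + C₂x)e^(-110x).


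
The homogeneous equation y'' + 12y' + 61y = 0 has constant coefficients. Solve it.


Characteristic equation: r² + 12r + 61 = 0.
Discriminant is negative; roots r = -6 ± 5i (complex conjugate pair).
General solution uses e^(α x)(C₁ cos(β x) + C₂ sin(β x)): y = e^(-6x)(C₁cos(5x) + C₂sin(5x)).


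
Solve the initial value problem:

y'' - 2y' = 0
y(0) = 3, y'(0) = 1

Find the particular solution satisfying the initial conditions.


Characteristic roots of r² - 2r = 0 are 0, 2.
General solution y = c₁ + c₂ e^(2x).
Apply y(0) = 3: c₁ + c₂ = 3. Apply y'(0) = 1: 0 c₁ + 2 c₂ = 1.
Solve: c₁ = 5/2, c₂ = 1/2.
Particular solution: y = 5/2 + (1/2)e^(2x).


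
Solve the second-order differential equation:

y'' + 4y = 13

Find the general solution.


Homogeneous part: r² + 4 = 0 ⇒ r = ±2i, so y_h = C₁cos(2x) + C₂sin(2x).
Try constant y_p = A; plug in: 4A = 13 ⇒ A = 13/4.
General solution: y = C₁cos(2x) + C₂sin(2x) + 13/4.


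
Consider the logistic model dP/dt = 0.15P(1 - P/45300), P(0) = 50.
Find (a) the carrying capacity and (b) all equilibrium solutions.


Logistic ODE dP/dt = 0.15P(1 - P/45300) has equilibria where dP/dt = 0, i.e. P = 0 or P = 45300.
The coefficient (1 - P/K) = 0 when P = K, identifying K = 45300 as the carrying capacity.
(a) K = 45300; (b) equilibria P = 0 and P = 45300.


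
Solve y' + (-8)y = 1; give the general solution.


P(x) = -8 ⇒ μ = e^(-8x).
(μ y)' = e^(-8x) ⇒ μ y = -(1/8)e^(-8x) + C.
Divide by μ: y = -1/8 + Ce^(8x).


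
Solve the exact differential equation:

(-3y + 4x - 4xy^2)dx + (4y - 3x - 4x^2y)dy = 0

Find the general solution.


Check exactness: ∂M/∂y = -3 - 8xy and ∂N/∂x = -3 - 8xy; equal, so the equation is exact.
Integrate M with respect to x (treating y as constant): ∫M dx = -3xy + 2x^2 - 2x^2y^2 + h(y).
Differentiate w.r.t. y and set equal to N: the x-dependent terms already match, leaving h'(y) = 4y. Integrate: h(y) = 2y^2.
So F(x,y) = 2y^2 - 3xy + 2x^2 - 2x^2y^2.
General solution: 2y^2 - 3xy + 2x^2 - 2x^2y^2 = C.


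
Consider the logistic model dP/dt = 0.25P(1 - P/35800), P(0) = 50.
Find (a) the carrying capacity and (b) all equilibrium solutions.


Logistic ODE dP/dt = 0.25P(1 - P/35800) has equilibria where dP/dt = 0, i.e. P = 0 or P = 35800.
The coefficient (1 - P/K) = 0 when P = K, identifying K = 35800 as the carrying capacity.
(a) K = 35800; (b) equilibria P = 0 and P = 35800.


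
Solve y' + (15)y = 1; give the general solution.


P(x) = 15, Q(x) = 1; integrating factor μ = e^(15x).
(μ y)' = e^(15x) ⇒ μ y = (1/15)e^(15x) + C.
Divide by μ: y = 1/15 + Ce^(-15x).


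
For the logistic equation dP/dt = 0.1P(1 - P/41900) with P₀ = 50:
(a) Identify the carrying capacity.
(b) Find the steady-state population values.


Logistic ODE dP/dt = 0.1P(1 - P/41900) has equilibria where dP/dt = 0, i.e. P = 0 or P = 41900.
The coefficient (1 - P/K) = 0 when P = K, identifying K = 41900 as the carrying capacity.
(a) K = 41900; (b) equilibria P = 0 and P = 41900.


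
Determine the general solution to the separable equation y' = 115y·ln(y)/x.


Separate: dy/[y ln(y)] = 115 dx/x.
Substitute u = ln(y): du/u = 115 dx/x.
Integrate: ln|ln(y)| = 115ln|x| + C₀, hence ln(y) = C·x^115.


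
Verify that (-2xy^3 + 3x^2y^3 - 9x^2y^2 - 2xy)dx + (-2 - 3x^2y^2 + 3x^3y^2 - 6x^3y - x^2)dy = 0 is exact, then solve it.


Check exactness: ∂M/∂y = -6xy^2 + 9x^2y^2 - 18x^2y - 2x and ∂N/∂x = -6xy^2 + 9x^2y^2 - 18x^2y - 2x; equal, so the equation is exact.
Integrate M with respect to x (treating y as constant): ∫M dx = -x^2y^3 + x^3y^3 - 3x^3y^2 - x^2y + h(y).
Differentiate w.r.t. y and set equal to N: the x-dependent terms already match, leaving h'(y) = -2. Integrate: h(y) = -2y.
So F(x,y) = -2y - x^2y^3 + x^3y^3 - 3x^3y^2 - x^2y.
General solution: -2y - x^2y^3 + x^3y^3 - 3x^3y^2 - x^2y = C.


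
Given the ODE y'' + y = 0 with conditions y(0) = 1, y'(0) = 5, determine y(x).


Characteristic roots of r² + 1 = 0 are ±1i, so y = C₁cos(x) + C₂sin(x).
Apply y(0) = 1: C₁ = 1. Differentiate and apply y'(0) = 5: 1·C₂ = 5, so C₂ = 5.
Particular solution: y = cos(x) + 5sin(x).


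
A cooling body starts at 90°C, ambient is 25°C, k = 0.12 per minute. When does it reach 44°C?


From T(t) = T_a + (T₀ - T_a)e^(-kt), set T(t) = 44:
(44 - 25) / (90 - 25) = e^(-0.12t), so t = -ln(0.292)/0.12 ≈ 10.2 minutes.


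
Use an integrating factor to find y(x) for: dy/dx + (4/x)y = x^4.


P(x) = 4/x ⇒ μ = x^4.
(x^4 y)' = x^8 ⇒ x^4 y = x^9/(9) + C.
Solve for y: y = (1/9)x^5 + C/x^4.


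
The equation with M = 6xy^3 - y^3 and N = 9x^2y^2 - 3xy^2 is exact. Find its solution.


Check exactness: ∂M/∂y = 18xy^2 - 3y^2 and ∂N/∂x = 18xy^2 - 3y^2; equal, so the equation is exact.
Integrate M with respect to x (treating y as constant): ∫M dx = 3x^2y^3 - xy^3 + h(y).
Differentiate w.r.t. y and set equal to N: all terms match, so h'(y) = 0 and h is a constant absorbed into C.
General solution: 3x^2y^3 - xy^3 = C.


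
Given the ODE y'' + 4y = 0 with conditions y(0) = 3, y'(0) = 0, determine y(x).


Characteristic roots of r² + 4 = 0 are ±2i, so y = C₁cos(2x) + C₂sin(2x).
Apply y(0) = 3: C₁ = 3. Differentiate and apply y'(0) = 0: 2·C₂ = 0, so C₂ = 0.
Particular solution: y = 3cos(2x).


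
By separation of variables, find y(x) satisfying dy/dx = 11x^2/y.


Separate variables: y dy = 11x^2 dx.
Integrate both sides: y²/2 = (11/3)x^3 + C₀.
Multiply by 2: y² = (22/3)x^3 + C.


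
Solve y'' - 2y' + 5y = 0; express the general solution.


Characteristic equation: r² - 2r + 5 = 0.
Discriminant is negative; roots r = 1 ± 2i (complex conjugate pair).
General solution uses e^(α x)(C₁ cos(β x) + C₂ sin(β x)): y = e^(x)(C₁cos(2x) + C₂sin(2x)).


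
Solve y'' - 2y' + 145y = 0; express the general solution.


Characteristic equation: r² - 2r + 145 = 0.
Discriminant is negative; roots r = 1 ± 12i (complex conjugate pair).
General solution uses e^(α x)(C₁ cos(β x) + C₂ sin(β x)): y = e^(x)(C₁cos(12x) + C₂sin(12x)).


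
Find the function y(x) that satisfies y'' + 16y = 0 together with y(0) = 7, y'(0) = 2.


Characteristic roots of r² + 16 = 0 are ±4i, so y = C₁cos(4x) + C₂sin(4x).
Apply y(0) = 7: C₁ = 7. Differentiate and apply y'(0) = 2: 4·C₂ = 2, so C₂ = 1/2.
Particular solution: y = 7cos(4x) + (1/2)sin(4x).


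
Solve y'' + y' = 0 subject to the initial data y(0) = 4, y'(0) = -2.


Characteristic roots of r² + r = 0 are 0, -1.
General solution y = c₁ + c₂ e^(-x).
Apply y(0) = 4: c₁ + c₂ = 4. Apply y'(0) = -2: 0 c₁ - 1 c₂ = -2.
Solve: c₁ = 2, c₂ = 2.
Particular solution: y = 2 + 2e^(-x).


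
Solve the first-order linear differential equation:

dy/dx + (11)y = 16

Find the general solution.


P(x) = 11, Q(x) = 16; integrating factor μ = e^(11x).
(μ y)' = 16e^(11x) ⇒ μ y = (16/11)e^(11x) + C.
Divide by μ: y = 16/11 + Ce^(-11x).


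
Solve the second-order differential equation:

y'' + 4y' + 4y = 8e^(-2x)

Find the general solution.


Characteristic polynomial (r + 2)² = 0; repeated root r = -2.
y_h = (C₁ + C₂x)e^(-2x). Forcing matches the repeated root (resonance), so try y_p = Ax² e^(-2x).
Substitute and solve for A: 2A = 8, so A = 4.
General solution: y = (C₁ + C₂x + 4x²)e^(-2x).


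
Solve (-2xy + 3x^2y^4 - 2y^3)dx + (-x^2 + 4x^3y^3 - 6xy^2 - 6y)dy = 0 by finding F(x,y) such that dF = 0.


Check exactness: ∂M/∂y = -2x + 12x^2y^3 - 6y^2 and ∂N/∂x = -2x + 12x^2y^3 - 6y^2; equal, so the equation is exact.
Integrate M with respect to x (treating y as constant): ∫M dx = -x^2y + x^3y^4 - 2xy^3 + h(y).
Differentiate w.r.t. y and set equal to N: the x-dependent terms already match, leaving h'(y) = -6y. Integrate: h(y) = -3y^2.
So F(x,y) = -x^2y + x^3y^4 - 2xy^3 - 3y^2.
General solution: -x^2y + x^3y^4 - 2xy^3 - 3y^2 = C.


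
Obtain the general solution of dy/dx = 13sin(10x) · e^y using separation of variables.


Separate: e^(-y) dy = 13sin(10x) dx.
Integrate: -e^(-y) = -(13/10)cos(10x) + C₀.
Rearrange: e^(-y) = (13/10)cos(10x) + C.


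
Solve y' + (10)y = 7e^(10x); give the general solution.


P(x) = 10 ⇒ μ = e^(10x).
(μ y)' = 7e^(20x) ⇒ μ y = (7/20)e^(20x) + C.
Divide by μ: y = (7/20)e^(10x) + Ce^(-10x).


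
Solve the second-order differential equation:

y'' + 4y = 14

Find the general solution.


Homogeneous part: r² + 4 = 0 ⇒ r = ±2i, so y_h = C₁cos(2x) + C₂sin(2x).
Try constant y_p = A; plug in: 4A = 14 ⇒ A = 7/2.
General solution: y = C₁cos(2x) + C₂sin(2x) + 7/2.


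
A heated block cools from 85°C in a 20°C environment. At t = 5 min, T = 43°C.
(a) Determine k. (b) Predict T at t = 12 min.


Newton's law: T(t) = T_a + (T₀ - T_a)e^(-kt).
(a) Use T(5) = 43: (43 - 20)/(85 - 20) = e^(-k·5), so k = -ln(0.354)/5 ≈ 0.2078.
(b) Apply k to t = 12: T(12) = 20 + (65)e^(-2.493) ≈ 25.4°C.


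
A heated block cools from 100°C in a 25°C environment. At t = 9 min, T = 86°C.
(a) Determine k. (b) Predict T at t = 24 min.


Newton's law: T(t) = T_a + (T₀ - T_a)e^(-kt).
(a) Use T(9) = 86: (86 - 25)/(100 - 25) = e^(-k·9), so k = -ln(0.813)/9 ≈ 0.0230.
(b) Apply k to t = 24: T(24) = 25 + (75)e^(-0.551) ≈ 68.2°C.


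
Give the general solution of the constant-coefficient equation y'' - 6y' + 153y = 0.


Characteristic equation: r² - 6r + 153 = 0.
Discriminant is negative; roots r = 3 ± 12i (complex conjugate pair).
General solution uses e^(α x)(C₁ cos(β x) + C₂ sin(β x)): y = e^(3x)(C₁cos(12x) + C₂sin(12x)).


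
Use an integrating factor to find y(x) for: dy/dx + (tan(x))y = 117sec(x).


P(x) = tan(x) ⇒ μ = e^(∫tan(x)dx) = sec(x).
(sec(x) y)' = 117sec²(x) ⇒ sec(x) y = 117tan(x) + C.
Multiply by cos(x): y = 117sin(x) + C·cos(x).


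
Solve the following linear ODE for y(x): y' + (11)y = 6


P(x) = 11, Q(x) = 6; integrating factor μ = e^(11x).
(μ y)' = 6e^(11x) ⇒ μ y = (6/11)e^(11x) + C.
Divide by μ: y = 6/11 + Ce^(-11x).


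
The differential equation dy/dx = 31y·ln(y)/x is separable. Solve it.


Separate: dy/[y ln(y)] = 31 dx/x.
Substitute u = ln(y): du/u = 31 dx/x.
Integrate: ln|ln(y)| = 31ln|x| + C₀, hence ln(y) = C·x^31.


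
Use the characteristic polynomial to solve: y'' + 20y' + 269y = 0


Characteristic equation: r² + 20r + 269 = 0.
Discriminant is negative; roots r = -10 ± 13i (complex conjugate pair).
General solution uses e^(α x)(C₁ cos(β x) + C₂ sin(β x)): y = e^(-10x)(C₁cos(13x) + C₂sin(13x)).


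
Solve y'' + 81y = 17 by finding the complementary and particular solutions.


Homogeneous part: r² + 81 = 0 ⇒ r = ±9i, so y_h = C₁cos(9x) + C₂sin(9x).
Try constant y_p = A; plug in: 81A = 17 ⇒ A = 17/81.
General solution: y = C₁cos(9x) + C₂sin(9x) + 17/81.


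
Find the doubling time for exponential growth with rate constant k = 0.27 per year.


Exponential growth: P(t) = P₀ e^(0.27t). Set P(t)/P₀ = 2: e^(0.27t) = 2.
Solve: t = ln(2)/0.27 ≈ 2.57 years.


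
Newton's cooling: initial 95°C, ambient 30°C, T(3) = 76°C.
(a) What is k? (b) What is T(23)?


Newton's law: T(t) = T_a + (T₀ - T_a)e^(-kt).
(a) Use T(3) = 76: (76 - 30)/(95 - 30) = e^(-k·3), so k = -ln(0.708)/3 ≈ 0.1152.
(b) Apply k to t = 23: T(23) = 30 + (65)e^(-2.651) ≈ 34.6°C.


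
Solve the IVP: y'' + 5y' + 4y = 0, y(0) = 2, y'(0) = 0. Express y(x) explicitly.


Characteristic roots of r² + 5r + 4 = 0 are -1, -4.
General solution y = c₁ e^(-x) + c₂ e^(-4x).
Apply y(0) = 2: c₁ + c₂ = 2. Apply y'(0) = 0: -1 c₁ - 4 c₂ = 0.
Solve: c₁ = 8/3, c₂ = -2/3.
Particular solution: y = (8/3)e^(-x) - (2/3)e^(-4x).


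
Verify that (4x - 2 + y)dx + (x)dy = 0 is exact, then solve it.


Check exactness: ∂M/∂y = 1 and ∂N/∂x = 1; equal, so the equation is exact.
Integrate M with respect to x (treating y as constant): ∫M dx = 2x^2 - 2x + xy + h(y).
Differentiate w.r.t. y and set equal to N: all terms match, so h'(y) = 0 and h is a constant absorbed into C.
General solution: 2x^2 - 2x + xy = C.


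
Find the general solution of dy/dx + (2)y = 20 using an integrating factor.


P(x) = 2, Q(x) = 20; integrating factor μ = e^(2x).
(μ y)' = 20e^(2x) ⇒ μ y = 10e^(2x) + C.
Divide by μ: y = 10 + Ce^(-2x).


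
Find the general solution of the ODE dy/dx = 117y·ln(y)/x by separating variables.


Separate: dy/[y ln(y)] = 117 dx/x.
Substitute u = ln(y): du/u = 117 dx/x.
Integrate: ln|ln(y)| = 117ln|x| + C₀, hence ln(y) = C·x^117.


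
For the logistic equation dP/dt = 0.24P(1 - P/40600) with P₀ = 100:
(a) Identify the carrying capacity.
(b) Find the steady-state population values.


Logistic ODE dP/dt = 0.24P(1 - P/40600) has equilibria where dP/dt = 0, i.e. P = 0 or P = 40600.
The coefficient (1 - P/K) = 0 when P = K, identifying K = 40600 as the carrying capacity.
(a) K = 40600; (b) equilibria P = 0 and P = 40600.


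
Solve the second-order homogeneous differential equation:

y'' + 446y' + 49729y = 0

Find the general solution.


Characteristic equation: r² + 446r + 49729 = 0, i.e. (r + 223)² = 0.
Repeated root r = -223; include an x factor for the second linearly independent solution.
General solution: y = (C₁ + C₂x)e^(-223x).


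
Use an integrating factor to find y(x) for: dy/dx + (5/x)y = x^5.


P(x) = 5/x ⇒ μ = x^5.
(x^5 y)' = x^5·x^5 = x^10.
Integrate: x^5 y = x^11/(11) + C.
Solve for y: y = (1/11)x^6 + C/x^5.


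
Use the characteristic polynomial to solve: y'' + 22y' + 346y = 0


Characteristic equation: r² + 22r + 346 = 0.
Discriminant is negative; roots r = -11 ± 15i (complex conjugate pair).
General solution uses e^(α x)(C₁ cos(β x) + C₂ sin(β x)): y = e^(-11x)(C₁cos(15x) + C₂sin(15x)).


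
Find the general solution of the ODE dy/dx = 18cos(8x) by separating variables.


g(y) = 1, so integrate directly: y = ∫ 18cos(8x) dx = (9/4)sin(8x) + C.


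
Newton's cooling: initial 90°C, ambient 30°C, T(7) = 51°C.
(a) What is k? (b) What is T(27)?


Newton's law: T(t) = T_a + (T₀ - T_a)e^(-kt).
(a) Use T(7) = 51: (51 - 30)/(90 - 30) = e^(-k·7), so k = -ln(0.350)/7 ≈ 0.1500.
(b) Apply k to t = 27: T(27) = 30 + (60)e^(-4.049) ≈ 31.0°C.


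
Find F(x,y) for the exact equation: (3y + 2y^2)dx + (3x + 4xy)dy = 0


Check exactness: ∂M/∂y = 3 + 4y and ∂N/∂x = 3 + 4y; equal, so the equation is exact.
Integrate M with respect to x (treating y as constant): ∫M dx = 3xy + 2xy^2 + h(y).
Differentiate w.r.t. y and set equal to N: all terms match, so h'(y) = 0 and h is a constant absorbed into C.
General solution: 3xy + 2xy^2 = C.


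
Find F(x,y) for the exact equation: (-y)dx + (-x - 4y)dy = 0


Check exactness: ∂M/∂y = -1 and ∂N/∂x = -1; equal, so the equation is exact.
Integrate M with respect to x (treating y as constant): ∫M dx = -xy + h(y).
Differentiate w.r.t. y and set equal to N: the x-dependent terms already match, leaving h'(y) = -4y. Integrate: h(y) = -2y^2.
So F(x,y) = -xy - 2y^2.
General solution: -xy - 2y^2 = C.


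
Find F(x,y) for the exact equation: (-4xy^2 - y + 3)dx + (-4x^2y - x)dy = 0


Check exactness: ∂M/∂y = -8xy - 1 and ∂N/∂x = -8xy - 1; equal, so the equation is exact.
Integrate M with respect to x (treating y as constant): ∫M dx = -2x^2y^2 - xy + 3x + h(y).
Differentiate w.r.t. y and set equal to N: all terms match, so h'(y) = 0 and h is a constant absorbed into C.
General solution: -2x^2y^2 - xy + 3x = C.


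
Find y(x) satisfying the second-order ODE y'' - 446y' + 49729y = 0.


Characteristic equation: r² - 446r + 49729 = 0, i.e. (r - 223)² = 0.
Repeated root r = 223; include an x factor for the second linearly independent solution.
General solution: y = (C₁ + C₂x)e^(223x).


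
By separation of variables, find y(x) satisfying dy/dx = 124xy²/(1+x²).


Separate: dy/y² = 124x/(1+x²) dx.
Integrate LHS: ∫ dy/y² = -1/y.
Integrate RHS via u = 1+x²: 62ln(1+x²) + C.
Result: -1/y = 62ln(1+x²) + C.


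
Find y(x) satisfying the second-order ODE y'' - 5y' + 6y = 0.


Characteristic equation: r² - 5r + 6 = 0.
Factor: (r - 3)(r - 2) = 0 ⇒ r = 3, 2 (distinct real).
General solution: y = C₁e^(3x) + C₂e^(2x).


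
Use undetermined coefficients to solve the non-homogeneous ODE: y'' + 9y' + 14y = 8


Characteristic roots of r² + 9r + 14 = 0 are -2, -7.
y_h = C₁e^(-2x) + C₂e^(-7x).
Constant forcing; try y_p = A. Then 14A = 8 ⇒ A = 4/7.
General solution: y = C₁e^(-2x) + C₂e^(-7x) + 4/7.


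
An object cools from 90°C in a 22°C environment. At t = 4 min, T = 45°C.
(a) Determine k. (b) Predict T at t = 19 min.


Newton's law: T(t) = T_a + (T₀ - T_a)e^(-kt).
(a) Use T(4) = 45: (45 - 22)/(90 - 22) = e^(-k·4), so k = -ln(0.338)/4 ≈ 0.2710.
(b) Apply k to t = 19: T(19) = 22 + (68)e^(-5.149) ≈ 22.4°C.


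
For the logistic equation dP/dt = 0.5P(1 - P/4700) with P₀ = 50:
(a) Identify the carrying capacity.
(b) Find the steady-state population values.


Logistic ODE dP/dt = 0.5P(1 - P/4700) has equilibria where dP/dt = 0, i.e. P = 0 or P = 4700.
The coefficient (1 - P/K) = 0 when P = K, identifying K = 4700 as the carrying capacity.
(a) K = 4700; (b) equilibria P = 0 and P = 4700.


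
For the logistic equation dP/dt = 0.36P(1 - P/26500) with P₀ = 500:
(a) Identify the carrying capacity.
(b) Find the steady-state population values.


Logistic ODE dP/dt = 0.36P(1 - P/26500) has equilibria where dP/dt = 0, i.e. P = 0 or P = 26500.
The coefficient (1 - P/K) = 0 when P = K, identifying K = 26500 as the carrying capacity.
(a) K = 26500; (b) equilibria P = 0 and P = 26500.


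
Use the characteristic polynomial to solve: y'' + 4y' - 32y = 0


Characteristic equation: r² + 4r - 32 = 0.
Factor: (r + 8)(r - 4) = 0 ⇒ r = -8, 4 (distinct real).
General solution: y = C₁e^(-8x) + C₂e^(4x).


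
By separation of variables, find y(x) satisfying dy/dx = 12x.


Integrate both sides with respect to x: y = ∫ 12x dx = 6x^2 + C.


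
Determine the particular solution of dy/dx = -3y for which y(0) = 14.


General solution of y' = -3y is y = Ce^(-3x).
Apply y(0) = 14: C = 14.
Particular solution: y = 14e^(-3x).


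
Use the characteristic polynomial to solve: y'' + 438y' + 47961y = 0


Characteristic equation: r² + 438r + 47961 = 0, i.e. (r + 219)² = 0.
Repeated root r = -219; include an x factor for the second linearly independent solution.
General solution: y = (C₁ + C₂x)e^(-219x).


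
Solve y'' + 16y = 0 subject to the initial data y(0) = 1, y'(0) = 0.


Characteristic roots of r² + 16 = 0 are ±4i, so y = C₁cos(4x) + C₂sin(4x).
Apply y(0) = 1: C₁ = 1. Differentiate and apply y'(0) = 0: 4·C₂ = 0, so C₂ = 0.
Particular solution: y = cos(4x).


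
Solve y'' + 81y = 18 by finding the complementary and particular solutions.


Homogeneous part: r² + 81 = 0 ⇒ r = ±9i, so y_h = C₁cos(9x) + C₂sin(9x).
Try constant y_p = A; plug in: 81A = 18 ⇒ A = 2/9.
General solution: y = C₁cos(9x) + C₂sin(9x) + 2/9.


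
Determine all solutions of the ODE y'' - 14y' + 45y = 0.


Characteristic equation: r² - 14r + 45 = 0.
Factor: (r - 5)(r - 9) = 0 ⇒ r = 5, 9 (distinct real).
General solution: y = C₁e^(5x) + C₂e^(9x).


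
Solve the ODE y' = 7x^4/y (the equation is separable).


Separate variables: y dy = 7x^4 dx.
Integrate both sides: y²/2 = (7/5)x^5 + C₀.
Multiply by 2: y² = (14/5)x^5 + C.


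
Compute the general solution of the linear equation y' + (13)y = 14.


P(x) = 13, Q(x) = 14; integrating factor μ = e^(13x).
(μ y)' = 14e^(13x) ⇒ μ y = (14/13)e^(13x) + C.
Divide by μ: y = 14/13 + Ce^(-13x).


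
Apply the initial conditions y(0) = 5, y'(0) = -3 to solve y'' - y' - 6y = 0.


Characteristic roots of r² - r - 6 = 0 are -2, 3.
General solution y = c₁ e^(-2x) + c₂ e^(3x).
Apply y(0) = 5: c₁ + c₂ = 5. Apply y'(0) = -3: -2 c₁ + 3 c₂ = -3.
Solve: c₁ = 18/5, c₂ = 7/5.
Particular solution: y = (18/5)e^(-2x) + (7/5)e^(3x).


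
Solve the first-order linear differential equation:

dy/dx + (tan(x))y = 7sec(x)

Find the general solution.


P(x) = tan(x) ⇒ μ = e^(∫tan(x)dx) = sec(x).
(sec(x) y)' = 7sec²(x) ⇒ sec(x) y = 7tan(x) + C.
Multiply by cos(x): y = 7sin(x) + C·cos(x).


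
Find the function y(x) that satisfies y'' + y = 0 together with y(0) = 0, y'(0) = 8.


Characteristic roots of r² + 1 = 0 are ±1i, so y = C₁cos(x) + C₂sin(x).
Apply y(0) = 0: C₁ = 0. Differentiate and apply y'(0) = 8: 1·C₂ = 8, so C₂ = 8.
Particular solution: y = 8sin(x).


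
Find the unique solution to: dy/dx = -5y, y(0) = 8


General solution of y' = -5y is y = Ce^(-5x).
Apply y(0) = 8: C = 8.
Particular solution: y = 8e^(-5x).


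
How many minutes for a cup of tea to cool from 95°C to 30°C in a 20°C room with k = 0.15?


From T(t) = T_a + (T₀ - T_a)e^(-kt), set T(t) = 30:
(30 - 20) / (95 - 20) = e^(-0.15t), so t = -ln(0.133)/0.15 ≈ 13.4 minutes.


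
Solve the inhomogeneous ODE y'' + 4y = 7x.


Homogeneous: r² + 4 = 0 ⇒ r = ±2i, y_h = C₁cos(2x) + C₂sin(2x).
Polynomial forcing; try y_p = Ax + B. Then y_p'' + 4 y_p = 4(Ax + B) = 7x, so B = 0 and A = 7/4.
General solution: y = C₁cos(2x) + C₂sin(2x) + (7/4)x.


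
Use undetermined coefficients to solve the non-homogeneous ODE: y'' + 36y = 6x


Homogeneous: r² + 36 = 0 ⇒ r = ±6i, y_h = C₁cos(6x) + C₂sin(6x).
Polynomial forcing; try y_p = Ax + B. Then y_p'' + 36 y_p = 36(Ax + B) = 6x, so B = 0 and A = 1/6.
General solution: y = C₁cos(6x) + C₂sin(6x) + (1/6)x.


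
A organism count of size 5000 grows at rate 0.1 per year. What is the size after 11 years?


The ODE dP/dt = 0.1P has solution P(t) = P(0)e^(0.1t).
Substitute P(0) = 5000 and t = 11: P(11) = 5000 e^(1.10) ≈ 15021.


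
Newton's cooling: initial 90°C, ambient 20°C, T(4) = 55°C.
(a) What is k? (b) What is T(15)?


Newton's law: T(t) = T_a + (T₀ - T_a)e^(-kt).
(a) Use T(4) = 55: (55 - 20)/(90 - 20) = e^(-k·4), so k = -ln(0.500)/4 ≈ 0.1733.
(b) Apply k to t = 15: T(15) = 20 + (70)e^(-2.599) ≈ 25.2°C.


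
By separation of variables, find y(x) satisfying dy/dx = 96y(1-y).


Separate: dy/[y(1-y)] = 96 dx.
Partial fractions: 1/[y(1-y)] = 1/y + 1/(1-y).
Integrate: ln|y/(1-y)| = 96x + C₀.
Solve for y: y = 1/(1 + Ce^(-96x)).


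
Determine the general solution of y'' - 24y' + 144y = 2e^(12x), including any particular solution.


Characteristic polynomial (r - 12)² = 0; repeated root r = 12.
y_h = (C₁ + C₂x)e^(12x). Forcing matches the repeated root (resonance), so try y_p = Ax² e^(12x).
Substitute and solve for A: 2A = 2, so A = 1.
General solution: y = (C₁ + C₂x + x²)e^(12x).


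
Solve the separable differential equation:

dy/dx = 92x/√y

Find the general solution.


Separate: √y dy = 92x dx.
Integrate: (2/3)y^(3/2) = 46x² + C.


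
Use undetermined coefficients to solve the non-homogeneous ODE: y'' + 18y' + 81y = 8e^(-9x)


Characteristic polynomial (r + 9)² = 0; repeated root r = -9.
y_h = (C₁ + C₂x)e^(-9x). Forcing matches the repeated root (resonance), so try y_p = Ax² e^(-9x).
Substitute and solve for A: 2A = 8, so A = 4.
General solution: y = (C₁ + C₂x + 4x²)e^(-9x).


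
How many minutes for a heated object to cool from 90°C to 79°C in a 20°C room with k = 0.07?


From T(t) = T_a + (T₀ - T_a)e^(-kt), set T(t) = 79:
(79 - 20) / (90 - 20) = e^(-0.07t), so t = -ln(0.843)/0.07 ≈ 2.4 minutes.


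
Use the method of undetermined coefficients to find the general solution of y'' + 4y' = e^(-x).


Characteristic roots of r² + 4r = 0 are 0, -4.
y_h = C₁ + C₂e^(-4x).
Forcing exponent -1 is not a characteristic root; try y_p = Ae^(-x).
Substitute: A·(1 + (4)·-1 + (0)) = A·-3 = 1, so A = -1/3.
General solution: y = C₁ + C₂e^(-4x) - (1/3)e^(-x).


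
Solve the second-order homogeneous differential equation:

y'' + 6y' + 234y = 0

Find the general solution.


Characteristic equation: r² + 6r + 234 = 0.
Discriminant is negative; roots r = -3 ± 15i (complex conjugate pair).
General solution uses e^(α x)(C₁ cos(β x) + C₂ sin(β x)): y = e^(-3x)(C₁cos(15x) + C₂sin(15x)).


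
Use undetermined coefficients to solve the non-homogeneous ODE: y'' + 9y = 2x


Homogeneous: r² + 9 = 0 ⇒ r = ±3i, y_h = C₁cos(3x) + C₂sin(3x).
Polynomial forcing; try y_p = Ax + B. Then y_p'' + 9 y_p = 9(Ax + B) = 2x, so B = 0 and A = 2/9.
General solution: y = C₁cos(3x) + C₂sin(3x) + (2/9)x.


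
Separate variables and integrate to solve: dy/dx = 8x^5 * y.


Separate variables: dy/y = 8x^5 dx.
Integrate: ln|y| = (4/3)x^6 + C₀.
Exponentiate: y = Ce^((4/3)x^6).


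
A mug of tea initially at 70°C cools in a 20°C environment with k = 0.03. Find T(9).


Newton's law: dT/dt = -k(T - T_a) has solution T(t) = T_a + (T₀ - T_a)e^(-kt).
Plug in T_a = 20, T₀ = 70, k = 0.03, t = 9: T(9) = 20 + (50)e^(-0.27) ≈ 58.2°C.
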